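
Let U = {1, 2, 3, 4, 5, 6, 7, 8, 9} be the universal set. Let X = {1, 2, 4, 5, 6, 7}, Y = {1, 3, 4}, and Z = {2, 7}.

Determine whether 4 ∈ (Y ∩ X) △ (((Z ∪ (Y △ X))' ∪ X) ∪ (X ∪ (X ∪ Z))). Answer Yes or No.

4 ∈ Y and 4 ∈ X, so 4 ∈ Y ∩ X
4 ∈ Y and 4 ∈ X, so 4 ∉ Y △ X
4 ∉ Z and 4 ∉ (Y △ X), so 4 ∉ Z ∪ (Y △ X)
4 ∈ (Z ∪ (Y △ X))' since 4 ∉ (Z ∪ (Y △ X))
4 ∈ (Z ∪ (Y △ X))' and 4 ∈ X, so 4 ∈ (Z ∪ (Y △ X))' ∪ X
4 ∈ X and 4 ∉ Z, so 4 ∈ X ∪ Z
4 ∈ X and 4 ∈ (X ∪ Z), so 4 ∈ X ∪ (X ∪ Z)
4 ∈ ((Z ∪ (Y △ X))' ∪ X) and 4 ∈ (X ∪ (X ∪ Z)), so 4 ∈ ((Z ∪ (Y △ X))' ∪ X) ∪ (X ∪ (X ∪ Z))
4 ∈ (Y ∩ X) and 4 ∈ (((Z ∪ (Y △ X))' ∪ X) ∪ (X ∪ (X ∪ Z))), so 4 ∉ (Y ∩ X) △ (((Z ∪ (Y △ X))' ∪ X) ∪ (X ∪ (X ∪ Z)))

No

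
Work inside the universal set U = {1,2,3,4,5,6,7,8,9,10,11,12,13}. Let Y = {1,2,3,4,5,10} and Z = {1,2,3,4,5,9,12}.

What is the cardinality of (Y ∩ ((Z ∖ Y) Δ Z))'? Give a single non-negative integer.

8

Z ∖ Y = {9,12}
(Z ∖ Y) Δ Z = {1,2,3,4,5}
Y ∩ ((Z ∖ Y) Δ Z) = {1,2,3,4,5}
(Y ∩ ((Z ∖ Y) Δ Z))' = {6,7,8,9,10,11,12,13}
|(Y ∩ ((Z ∖ Y) Δ Z))'| = 8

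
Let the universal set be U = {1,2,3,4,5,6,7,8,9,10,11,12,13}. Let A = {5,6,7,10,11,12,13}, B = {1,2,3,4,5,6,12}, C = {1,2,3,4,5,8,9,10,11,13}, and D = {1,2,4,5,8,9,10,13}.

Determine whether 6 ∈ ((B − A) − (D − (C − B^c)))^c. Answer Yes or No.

6 ∈ B and 6 ∈ A, so 6 ∉ B − A
6 ∈ B, so 6 ∉ B^c
6 ∉ C and 6 ∉ B^c, so 6 ∉ C − B^c
6 ∉ D and 6 ∉ (C − B^c), so 6 ∉ D − (C − B^c)
6 ∉ (B − A) and 6 ∉ (D − (C − B^c)), so 6 ∉ (B − A) − (D − (C − B^c))
6 ∈ ((B − A) − (D − (C − B^c)))^c since 6 ∉ ((B − A) − (D − (C − B^c)))

Yes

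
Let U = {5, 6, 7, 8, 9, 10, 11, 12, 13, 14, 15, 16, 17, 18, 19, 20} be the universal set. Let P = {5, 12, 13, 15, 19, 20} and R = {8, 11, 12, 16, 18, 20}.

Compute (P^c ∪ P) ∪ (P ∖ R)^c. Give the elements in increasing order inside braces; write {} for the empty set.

P^c = {6, 7, 8, 9, 10, 11, 14, 16, 17, 18}
P^c ∪ P = {5, 6, 7, 8, 9, 10, 11, 12, 13, 14, 15, 16, 17, 18, 19, 20}
P ∖ R = {5, 13, 15, 19}
(P ∖ R)^c = {6, 7, 8, 9, 10, 11, 12, 14, 16, 17, 18, 20}
(P^c ∪ P) ∪ (P ∖ R)^c = {5, 6, 7, 8, 9, 10, 11, 12, 13, 14, 15, 16, 17, 18, 19, 20}

{5, 6, 7, 8, 9, 10, 11, 12, 13, 14, 15, 16, 17, 18, 19, 20}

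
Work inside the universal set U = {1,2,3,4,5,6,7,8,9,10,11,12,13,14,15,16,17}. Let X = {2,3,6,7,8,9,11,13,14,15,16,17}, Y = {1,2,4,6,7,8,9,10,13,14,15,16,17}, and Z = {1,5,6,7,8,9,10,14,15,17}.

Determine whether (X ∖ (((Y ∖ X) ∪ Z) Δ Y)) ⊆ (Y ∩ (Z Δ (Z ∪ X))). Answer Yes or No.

Y ∖ X = {1,4,10}
(Y ∖ X) ∪ Z = {1,4,5,6,7,8,9,10,14,15,17}
((Y ∖ X) ∪ Z) Δ Y = {2,5,13,16}
X ∖ (((Y ∖ X) ∪ Z) Δ Y) = {3,6,7,8,9,11,14,15,17}
Z ∪ X = {1,2,3,5,6,7,8,9,10,11,13,14,15,16,17}
Z Δ (Z ∪ X) = {2,3,11,13,16}
Y ∩ (Z Δ (Z ∪ X)) = {2,13,16}
3 ∈ X ∖ (((Y ∖ X) ∪ Z) Δ Y) but 3 ∉ Y ∩ (Z Δ (Z ∪ X)), so the inclusion fails.

No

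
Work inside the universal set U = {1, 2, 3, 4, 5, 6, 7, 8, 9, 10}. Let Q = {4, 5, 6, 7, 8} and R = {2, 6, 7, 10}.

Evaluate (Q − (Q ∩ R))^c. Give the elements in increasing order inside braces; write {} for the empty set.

{1, 2, 3, 6, 7, 9, 10}

Q ∩ R = {6, 7}
Q − (Q ∩ R) = {4, 5, 8}
(Q − (Q ∩ R))^c = {1, 2, 3, 6, 7, 9, 10}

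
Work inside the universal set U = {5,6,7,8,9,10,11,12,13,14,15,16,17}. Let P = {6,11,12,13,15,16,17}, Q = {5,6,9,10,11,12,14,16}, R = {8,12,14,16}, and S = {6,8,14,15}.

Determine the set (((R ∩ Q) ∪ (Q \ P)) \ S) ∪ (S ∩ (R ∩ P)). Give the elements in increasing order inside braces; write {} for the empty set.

R ∩ Q = {12,14,16}
Q \ P = {5,9,10,14}
(R ∩ Q) ∪ (Q \ P) = {5,9,10,12,14,16}
((R ∩ Q) ∪ (Q \ P)) \ S = {5,9,10,12,16}
R ∩ P = {12,16}
S ∩ (R ∩ P) = {}
(((R ∩ Q) ∪ (Q \ P)) \ S) ∪ (S ∩ (R ∩ P)) = {5,9,10,12,16}

{5,9,10,12,16}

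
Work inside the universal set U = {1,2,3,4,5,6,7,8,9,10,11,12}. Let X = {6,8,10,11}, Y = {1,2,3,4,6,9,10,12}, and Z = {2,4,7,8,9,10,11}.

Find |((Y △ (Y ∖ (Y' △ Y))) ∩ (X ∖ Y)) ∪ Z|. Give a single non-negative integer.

7

Y' = {5,7,8,11}
Y' △ Y = {1,2,3,4,5,6,7,8,9,10,11,12}
Y ∖ (Y' △ Y) = {}
Y △ (Y ∖ (Y' △ Y)) = {1,2,3,4,6,9,10,12}
X ∖ Y = {8,11}
(Y △ (Y ∖ (Y' △ Y))) ∩ (X ∖ Y) = {}
((Y △ (Y ∖ (Y' △ Y))) ∩ (X ∖ Y)) ∪ Z = {2,4,7,8,9,10,11}
|((Y △ (Y ∖ (Y' △ Y))) ∩ (X ∖ Y)) ∪ Z| = 7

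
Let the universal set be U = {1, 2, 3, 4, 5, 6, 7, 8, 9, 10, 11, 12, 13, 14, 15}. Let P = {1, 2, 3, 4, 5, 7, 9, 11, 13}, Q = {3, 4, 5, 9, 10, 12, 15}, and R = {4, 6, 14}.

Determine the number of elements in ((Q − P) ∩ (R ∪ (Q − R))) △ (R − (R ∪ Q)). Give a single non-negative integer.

Q − P = {10, 12, 15}
Q − R = {3, 5, 9, 10, 12, 15}
R ∪ (Q − R) = {3, 4, 5, 6, 9, 10, 12, 14, 15}
(Q − P) ∩ (R ∪ (Q − R)) = {10, 12, 15}
R ∪ Q = {3, 4, 5, 6, 9, 10, 12, 14, 15}
R − (R ∪ Q) = {}
((Q − P) ∩ (R ∪ (Q − R))) △ (R − (R ∪ Q)) = {10, 12, 15}
|((Q − P) ∩ (R ∪ (Q − R))) △ (R − (R ∪ Q))| = 3

3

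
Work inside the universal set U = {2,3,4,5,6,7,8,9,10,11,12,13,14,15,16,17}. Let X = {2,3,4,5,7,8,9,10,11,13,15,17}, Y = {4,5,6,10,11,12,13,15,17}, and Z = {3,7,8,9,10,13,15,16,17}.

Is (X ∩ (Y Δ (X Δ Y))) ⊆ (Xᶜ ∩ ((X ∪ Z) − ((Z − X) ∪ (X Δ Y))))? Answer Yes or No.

X Δ Y = {2,3,6,7,8,9,12}
Y Δ (X Δ Y) = {2,3,4,5,7,8,9,10,11,13,15,17}
X ∩ (Y Δ (X Δ Y)) = {2,3,4,5,7,8,9,10,11,13,15,17}
Xᶜ = {6,12,14,16}
X ∪ Z = {2,3,4,5,7,8,9,10,11,13,15,16,17}
Z − X = {16}
(Z − X) ∪ (X Δ Y) = {2,3,6,7,8,9,12,16}
(X ∪ Z) − ((Z − X) ∪ (X Δ Y)) = {4,5,10,11,13,15,17}
Xᶜ ∩ ((X ∪ Z) − ((Z − X) ∪ (X Δ Y))) = {}
2 ∈ X ∩ (Y Δ (X Δ Y)) but 2 ∉ Xᶜ ∩ ((X ∪ Z) − ((Z − X) ∪ (X Δ Y))), so the inclusion fails.

No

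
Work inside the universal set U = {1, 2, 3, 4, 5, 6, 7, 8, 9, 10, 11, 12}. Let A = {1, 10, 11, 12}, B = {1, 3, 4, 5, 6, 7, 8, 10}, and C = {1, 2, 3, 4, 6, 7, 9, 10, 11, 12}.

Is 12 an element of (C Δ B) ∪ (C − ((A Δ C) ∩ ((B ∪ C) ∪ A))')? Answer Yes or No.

Yes

12 ∈ C and 12 ∉ B, so 12 ∈ C Δ B
12 ∈ A and 12 ∈ C, so 12 ∉ A Δ C
12 ∉ B and 12 ∈ C, so 12 ∈ B ∪ C
12 ∈ (B ∪ C) and 12 ∈ A, so 12 ∈ (B ∪ C) ∪ A
12 ∉ (A Δ C) and 12 ∈ ((B ∪ C) ∪ A), so 12 ∉ (A Δ C) ∩ ((B ∪ C) ∪ A)
12 ∈ ((A Δ C) ∩ ((B ∪ C) ∪ A))' since 12 ∉ ((A Δ C) ∩ ((B ∪ C) ∪ A))
12 ∈ C and 12 ∈ ((A Δ C) ∩ ((B ∪ C) ∪ A))', so 12 ∉ C − ((A Δ C) ∩ ((B ∪ C) ∪ A))'
12 ∈ (C Δ B) and 12 ∉ (C − ((A Δ C) ∩ ((B ∪ C) ∪ A))'), so 12 ∈ (C Δ B) ∪ (C − ((A Δ C) ∩ ((B ∪ C) ∪ A))')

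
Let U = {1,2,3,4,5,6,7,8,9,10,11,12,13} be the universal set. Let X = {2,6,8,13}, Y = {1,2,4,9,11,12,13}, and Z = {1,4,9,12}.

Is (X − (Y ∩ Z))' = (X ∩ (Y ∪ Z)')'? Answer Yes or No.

Y ∩ Z = {1,4,9,12}
X − (Y ∩ Z) = {2,6,8,13}
(X − (Y ∩ Z))' = {1,3,4,5,7,9,10,11,12}
Y ∪ Z = {1,2,4,9,11,12,13}
(Y ∪ Z)' = {3,5,6,7,8,10}
X ∩ (Y ∪ Z)' = {6,8}
(X ∩ (Y ∪ Z)')' = {1,2,3,4,5,7,9,10,11,12,13}
2 ∈ (X ∩ (Y ∪ Z)')' but 2 ∉ (X − (Y ∩ Z))', so they differ.

No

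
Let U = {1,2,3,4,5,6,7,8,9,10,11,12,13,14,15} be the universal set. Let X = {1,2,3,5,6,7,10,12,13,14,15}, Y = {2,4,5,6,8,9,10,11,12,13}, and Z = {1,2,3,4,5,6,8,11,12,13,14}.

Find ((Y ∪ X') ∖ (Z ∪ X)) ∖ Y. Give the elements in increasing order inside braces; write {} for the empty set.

{}

X' = {4,8,9,11}
Y ∪ X' = {2,4,5,6,8,9,10,11,12,13}
Z ∪ X = {1,2,3,4,5,6,7,8,10,11,12,13,14,15}
(Y ∪ X') ∖ (Z ∪ X) = {9}
((Y ∪ X') ∖ (Z ∪ X)) ∖ Y = {}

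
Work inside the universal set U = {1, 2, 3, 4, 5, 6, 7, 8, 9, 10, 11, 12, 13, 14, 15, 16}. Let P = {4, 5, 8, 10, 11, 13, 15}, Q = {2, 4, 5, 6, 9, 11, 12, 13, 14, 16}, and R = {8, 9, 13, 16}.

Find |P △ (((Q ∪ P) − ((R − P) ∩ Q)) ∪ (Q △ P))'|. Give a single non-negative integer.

10

Q ∪ P = {2, 4, 5, 6, 8, 9, 10, 11, 12, 13, 14, 15, 16}
R − P = {9, 16}
(R − P) ∩ Q = {9, 16}
(Q ∪ P) − ((R − P) ∩ Q) = {2, 4, 5, 6, 8, 10, 11, 12, 13, 14, 15}
Q △ P = {2, 6, 8, 9, 10, 12, 14, 15, 16}
((Q ∪ P) − ((R − P) ∩ Q)) ∪ (Q △ P) = {2, 4, 5, 6, 8, 9, 10, 11, 12, 13, 14, 15, 16}
(((Q ∪ P) − ((R − P) ∩ Q)) ∪ (Q △ P))' = {1, 3, 7}
P △ (((Q ∪ P) − ((R − P) ∩ Q)) ∪ (Q △ P))' = {1, 3, 4, 5, 7, 8, 10, 11, 13, 15}
|P △ (((Q ∪ P) − ((R − P) ∩ Q)) ∪ (Q △ P))'| = 10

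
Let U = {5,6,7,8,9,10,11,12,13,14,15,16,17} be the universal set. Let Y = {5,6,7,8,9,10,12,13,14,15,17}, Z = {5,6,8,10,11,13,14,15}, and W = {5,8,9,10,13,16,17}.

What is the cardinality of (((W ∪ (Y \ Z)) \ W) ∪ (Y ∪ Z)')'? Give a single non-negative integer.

Y \ Z = {7,9,12,17}
W ∪ (Y \ Z) = {5,7,8,9,10,12,13,16,17}
(W ∪ (Y \ Z)) \ W = {7,12}
Y ∪ Z = {5,6,7,8,9,10,11,12,13,14,15,17}
(Y ∪ Z)' = {16}
((W ∪ (Y \ Z)) \ W) ∪ (Y ∪ Z)' = {7,12,16}
(((W ∪ (Y \ Z)) \ W) ∪ (Y ∪ Z)')' = {5,6,8,9,10,11,13,14,15,17}
|(((W ∪ (Y \ Z)) \ W) ∪ (Y ∪ Z)')'| = 10

10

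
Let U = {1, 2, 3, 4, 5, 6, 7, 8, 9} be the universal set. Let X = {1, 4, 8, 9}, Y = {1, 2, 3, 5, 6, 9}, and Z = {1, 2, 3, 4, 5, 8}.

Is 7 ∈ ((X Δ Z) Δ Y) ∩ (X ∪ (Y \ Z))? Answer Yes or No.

7 ∉ X and 7 ∉ Z, so 7 ∉ X Δ Z
7 ∉ (X Δ Z) and 7 ∉ Y, so 7 ∉ (X Δ Z) Δ Y
7 ∉ Y and 7 ∉ Z, so 7 ∉ Y \ Z
7 ∉ X and 7 ∉ (Y \ Z), so 7 ∉ X ∪ (Y \ Z)
7 ∉ ((X Δ Z) Δ Y) and 7 ∉ (X ∪ (Y \ Z)), so 7 ∉ ((X Δ Z) Δ Y) ∩ (X ∪ (Y \ Z))

No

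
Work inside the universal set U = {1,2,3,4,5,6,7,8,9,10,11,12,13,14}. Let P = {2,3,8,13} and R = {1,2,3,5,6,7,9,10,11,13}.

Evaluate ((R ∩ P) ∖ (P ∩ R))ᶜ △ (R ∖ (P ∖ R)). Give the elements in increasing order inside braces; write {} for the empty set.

{4,8,12,14}

R ∩ P = {2,3,13}
P ∩ R = {2,3,13}
(R ∩ P) ∖ (P ∩ R) = {}
((R ∩ P) ∖ (P ∩ R))ᶜ = {1,2,3,4,5,6,7,8,9,10,11,12,13,14}
P ∖ R = {8}
R ∖ (P ∖ R) = {1,2,3,5,6,7,9,10,11,13}
((R ∩ P) ∖ (P ∩ R))ᶜ △ (R ∖ (P ∖ R)) = {4,8,12,14}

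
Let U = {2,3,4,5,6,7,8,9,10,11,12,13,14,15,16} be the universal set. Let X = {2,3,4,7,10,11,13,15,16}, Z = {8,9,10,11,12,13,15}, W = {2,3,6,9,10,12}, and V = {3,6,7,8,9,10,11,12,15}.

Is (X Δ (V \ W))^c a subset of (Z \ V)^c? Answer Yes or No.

Yes

V \ W = {7,8,11,15}
X Δ (V \ W) = {2,3,4,8,10,13,16}
(X Δ (V \ W))^c = {5,6,7,9,11,12,14,15}
Z \ V = {13}
(Z \ V)^c = {2,3,4,5,6,7,8,9,10,11,12,14,15,16}
Every element of {5,6,7,9,11,12,14,15} is in {2,3,4,5,6,7,8,9,10,11,12,14,15,16}, so (X Δ (V \ W))^c ⊆ (Z \ V)^c.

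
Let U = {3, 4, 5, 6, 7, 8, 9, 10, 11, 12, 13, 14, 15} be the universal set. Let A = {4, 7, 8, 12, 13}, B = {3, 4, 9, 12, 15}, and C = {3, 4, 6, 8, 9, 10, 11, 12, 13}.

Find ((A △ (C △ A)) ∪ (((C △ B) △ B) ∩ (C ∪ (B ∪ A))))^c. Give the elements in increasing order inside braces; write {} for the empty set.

{5, 7, 14, 15}

C △ A = {3, 6, 7, 9, 10, 11}
A △ (C △ A) = {3, 4, 6, 8, 9, 10, 11, 12, 13}
C △ B = {6, 8, 10, 11, 13, 15}
(C △ B) △ B = {3, 4, 6, 8, 9, 10, 11, 12, 13}
B ∪ A = {3, 4, 7, 8, 9, 12, 13, 15}
C ∪ (B ∪ A) = {3, 4, 6, 7, 8, 9, 10, 11, 12, 13, 15}
((C △ B) △ B) ∩ (C ∪ (B ∪ A)) = {3, 4, 6, 8, 9, 10, 11, 12, 13}
(A △ (C △ A)) ∪ (((C △ B) △ B) ∩ (C ∪ (B ∪ A))) = {3, 4, 6, 8, 9, 10, 11, 12, 13}
((A △ (C △ A)) ∪ (((C △ B) △ B) ∩ (C ∪ (B ∪ A))))^c = {5, 7, 14, 15}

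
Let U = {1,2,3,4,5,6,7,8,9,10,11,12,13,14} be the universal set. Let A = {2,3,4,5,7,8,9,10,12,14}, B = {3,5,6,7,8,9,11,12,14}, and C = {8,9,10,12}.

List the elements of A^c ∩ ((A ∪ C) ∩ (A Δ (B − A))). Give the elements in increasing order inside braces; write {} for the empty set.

A^c = {1,6,11,13}
A ∪ C = {2,3,4,5,7,8,9,10,12,14}
B − A = {6,11}
A Δ (B − A) = {2,3,4,5,6,7,8,9,10,11,12,14}
(A ∪ C) ∩ (A Δ (B − A)) = {2,3,4,5,7,8,9,10,12,14}
A^c ∩ ((A ∪ C) ∩ (A Δ (B − A))) = {}

{}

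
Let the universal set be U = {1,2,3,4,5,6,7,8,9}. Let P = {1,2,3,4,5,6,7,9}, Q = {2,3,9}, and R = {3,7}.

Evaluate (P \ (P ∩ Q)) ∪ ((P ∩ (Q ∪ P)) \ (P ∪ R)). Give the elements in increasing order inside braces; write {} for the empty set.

{1,4,5,6,7}

P ∩ Q = {2,3,9}
P \ (P ∩ Q) = {1,4,5,6,7}
Q ∪ P = {1,2,3,4,5,6,7,9}
P ∩ (Q ∪ P) = {1,2,3,4,5,6,7,9}
P ∪ R = {1,2,3,4,5,6,7,9}
(P ∩ (Q ∪ P)) \ (P ∪ R) = {}
(P \ (P ∩ Q)) ∪ ((P ∩ (Q ∪ P)) \ (P ∪ R)) = {1,4,5,6,7}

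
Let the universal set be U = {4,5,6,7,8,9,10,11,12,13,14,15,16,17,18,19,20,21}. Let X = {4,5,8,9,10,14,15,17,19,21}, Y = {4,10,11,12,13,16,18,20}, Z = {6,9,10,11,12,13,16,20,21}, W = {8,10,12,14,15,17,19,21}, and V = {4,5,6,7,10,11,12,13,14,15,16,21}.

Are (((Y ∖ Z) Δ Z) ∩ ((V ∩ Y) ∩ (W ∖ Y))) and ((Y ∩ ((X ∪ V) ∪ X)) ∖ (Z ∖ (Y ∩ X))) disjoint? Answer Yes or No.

Yes

Y ∖ Z = {4,18}
(Y ∖ Z) Δ Z = {4,6,9,10,11,12,13,16,18,20,21}
V ∩ Y = {4,10,11,12,13,16}
W ∖ Y = {8,14,15,17,19,21}
(V ∩ Y) ∩ (W ∖ Y) = {}
((Y ∖ Z) Δ Z) ∩ ((V ∩ Y) ∩ (W ∖ Y)) = {}
X ∪ V = {4,5,6,7,8,9,10,11,12,13,14,15,16,17,19,21}
(X ∪ V) ∪ X = {4,5,6,7,8,9,10,11,12,13,14,15,16,17,19,21}
Y ∩ ((X ∪ V) ∪ X) = {4,10,11,12,13,16}
Y ∩ X = {4,10}
Z ∖ (Y ∩ X) = {6,9,11,12,13,16,20,21}
(Y ∩ ((X ∪ V) ∪ X)) ∖ (Z ∖ (Y ∩ X)) = {4,10}
{} and {4,10} share no elements.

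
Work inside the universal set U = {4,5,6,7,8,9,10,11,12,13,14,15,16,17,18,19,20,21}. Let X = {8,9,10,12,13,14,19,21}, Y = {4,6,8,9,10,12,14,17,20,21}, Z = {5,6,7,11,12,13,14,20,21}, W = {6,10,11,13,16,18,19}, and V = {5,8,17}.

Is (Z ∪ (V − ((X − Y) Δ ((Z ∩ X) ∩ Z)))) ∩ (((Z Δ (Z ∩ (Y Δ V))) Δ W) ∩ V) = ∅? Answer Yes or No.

X − Y = {13,19}
Z ∩ X = {12,13,14,21}
(Z ∩ X) ∩ Z = {12,13,14,21}
(X − Y) Δ ((Z ∩ X) ∩ Z) = {12,14,19,21}
V − ((X − Y) Δ ((Z ∩ X) ∩ Z)) = {5,8,17}
Z ∪ (V − ((X − Y) Δ ((Z ∩ X) ∩ Z))) = {5,6,7,8,11,12,13,14,17,20,21}
Y Δ V = {4,5,6,9,10,12,14,20,21}
Z ∩ (Y Δ V) = {5,6,12,14,20,21}
Z Δ (Z ∩ (Y Δ V)) = {7,11,13}
(Z Δ (Z ∩ (Y Δ V))) Δ W = {6,7,10,16,18,19}
((Z Δ (Z ∩ (Y Δ V))) Δ W) ∩ V = {}
{5,6,7,8,11,12,13,14,17,20,21} and {} share no elements.

Yes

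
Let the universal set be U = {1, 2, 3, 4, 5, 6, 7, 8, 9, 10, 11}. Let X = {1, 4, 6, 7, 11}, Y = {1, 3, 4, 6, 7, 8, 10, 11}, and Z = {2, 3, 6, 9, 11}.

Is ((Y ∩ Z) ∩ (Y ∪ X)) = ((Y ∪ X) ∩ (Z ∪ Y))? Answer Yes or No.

No

Y ∩ Z = {3, 6, 11}
Y ∪ X = {1, 3, 4, 6, 7, 8, 10, 11}
(Y ∩ Z) ∩ (Y ∪ X) = {3, 6, 11}
Z ∪ Y = {1, 2, 3, 4, 6, 7, 8, 9, 10, 11}
(Y ∪ X) ∩ (Z ∪ Y) = {1, 3, 4, 6, 7, 8, 10, 11}
1 ∈ (Y ∪ X) ∩ (Z ∪ Y) but 1 ∉ (Y ∩ Z) ∩ (Y ∪ X), so they differ.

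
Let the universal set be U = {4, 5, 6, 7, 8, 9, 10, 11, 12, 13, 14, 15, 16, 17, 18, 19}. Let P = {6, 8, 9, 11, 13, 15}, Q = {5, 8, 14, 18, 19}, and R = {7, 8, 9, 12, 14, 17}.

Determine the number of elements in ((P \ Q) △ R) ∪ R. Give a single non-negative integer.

10

P \ Q = {6, 9, 11, 13, 15}
(P \ Q) △ R = {6, 7, 8, 11, 12, 13, 14, 15, 17}
((P \ Q) △ R) ∪ R = {6, 7, 8, 9, 11, 12, 13, 14, 15, 17}
|((P \ Q) △ R) ∪ R| = 10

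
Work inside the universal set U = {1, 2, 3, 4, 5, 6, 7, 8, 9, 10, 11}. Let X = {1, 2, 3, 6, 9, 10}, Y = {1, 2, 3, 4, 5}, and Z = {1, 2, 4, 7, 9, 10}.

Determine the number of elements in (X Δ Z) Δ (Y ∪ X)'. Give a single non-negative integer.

5

X Δ Z = {3, 4, 6, 7}
Y ∪ X = {1, 2, 3, 4, 5, 6, 9, 10}
(Y ∪ X)' = {7, 8, 11}
(X Δ Z) Δ (Y ∪ X)' = {3, 4, 6, 8, 11}
|(X Δ Z) Δ (Y ∪ X)'| = 5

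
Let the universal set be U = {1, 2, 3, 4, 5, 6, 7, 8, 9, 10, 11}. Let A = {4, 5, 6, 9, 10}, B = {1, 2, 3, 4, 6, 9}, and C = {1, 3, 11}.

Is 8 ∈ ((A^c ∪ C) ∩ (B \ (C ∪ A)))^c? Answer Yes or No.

8 ∉ A, so 8 ∈ A^c
8 ∈ A^c and 8 ∉ C, so 8 ∈ A^c ∪ C
8 ∉ C and 8 ∉ A, so 8 ∉ C ∪ A
8 ∉ B and 8 ∉ (C ∪ A), so 8 ∉ B \ (C ∪ A)
8 ∈ (A^c ∪ C) and 8 ∉ (B \ (C ∪ A)), so 8 ∉ (A^c ∪ C) ∩ (B \ (C ∪ A))
8 ∈ ((A^c ∪ C) ∩ (B \ (C ∪ A)))^c since 8 ∉ ((A^c ∪ C) ∩ (B \ (C ∪ A)))

Yes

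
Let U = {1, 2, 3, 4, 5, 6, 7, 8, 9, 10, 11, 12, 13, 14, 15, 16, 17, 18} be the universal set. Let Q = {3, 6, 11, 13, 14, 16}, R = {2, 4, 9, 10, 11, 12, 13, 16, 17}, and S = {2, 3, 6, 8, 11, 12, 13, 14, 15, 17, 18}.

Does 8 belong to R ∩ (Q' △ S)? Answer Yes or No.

No

8 ∉ Q, so 8 ∈ Q'
8 ∈ Q' and 8 ∈ S, so 8 ∉ Q' △ S
8 ∉ R and 8 ∉ (Q' △ S), so 8 ∉ R ∩ (Q' △ S)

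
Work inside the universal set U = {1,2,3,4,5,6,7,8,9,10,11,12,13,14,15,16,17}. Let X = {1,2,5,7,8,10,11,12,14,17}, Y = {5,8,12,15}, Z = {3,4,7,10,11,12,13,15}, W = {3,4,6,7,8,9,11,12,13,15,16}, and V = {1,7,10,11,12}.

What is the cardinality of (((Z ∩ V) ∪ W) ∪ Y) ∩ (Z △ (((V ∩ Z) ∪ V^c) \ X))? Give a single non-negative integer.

Z ∩ V = {7,10,11,12}
(Z ∩ V) ∪ W = {3,4,6,7,8,9,10,11,12,13,15,16}
((Z ∩ V) ∪ W) ∪ Y = {3,4,5,6,7,8,9,10,11,12,13,15,16}
V ∩ Z = {7,10,11,12}
V^c = {2,3,4,5,6,8,9,13,14,15,16,17}
(V ∩ Z) ∪ V^c = {2,3,4,5,6,7,8,9,10,11,12,13,14,15,16,17}
((V ∩ Z) ∪ V^c) \ X = {3,4,6,9,13,15,16}
Z △ (((V ∩ Z) ∪ V^c) \ X) = {6,7,9,10,11,12,16}
(((Z ∩ V) ∪ W) ∪ Y) ∩ (Z △ (((V ∩ Z) ∪ V^c) \ X)) = {6,7,9,10,11,12,16}
|(((Z ∩ V) ∪ W) ∪ Y) ∩ (Z △ (((V ∩ Z) ∪ V^c) \ X))| = 7

7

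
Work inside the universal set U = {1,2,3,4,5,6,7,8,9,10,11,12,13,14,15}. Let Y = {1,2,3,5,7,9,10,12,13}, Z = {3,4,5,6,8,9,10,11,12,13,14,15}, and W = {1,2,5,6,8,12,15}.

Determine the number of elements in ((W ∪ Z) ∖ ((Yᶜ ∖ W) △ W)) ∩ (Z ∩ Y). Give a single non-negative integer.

4

W ∪ Z = {1,2,3,4,5,6,8,9,10,11,12,13,14,15}
Yᶜ = {4,6,8,11,14,15}
Yᶜ ∖ W = {4,11,14}
(Yᶜ ∖ W) △ W = {1,2,4,5,6,8,11,12,14,15}
(W ∪ Z) ∖ ((Yᶜ ∖ W) △ W) = {3,9,10,13}
Z ∩ Y = {3,5,9,10,12,13}
((W ∪ Z) ∖ ((Yᶜ ∖ W) △ W)) ∩ (Z ∩ Y) = {3,9,10,13}
|((W ∪ Z) ∖ ((Yᶜ ∖ W) △ W)) ∩ (Z ∩ Y)| = 4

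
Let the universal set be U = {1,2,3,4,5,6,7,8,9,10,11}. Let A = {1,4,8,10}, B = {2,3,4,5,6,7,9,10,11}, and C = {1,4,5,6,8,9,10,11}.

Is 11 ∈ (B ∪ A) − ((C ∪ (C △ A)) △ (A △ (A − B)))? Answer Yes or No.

11 ∈ B and 11 ∉ A, so 11 ∈ B ∪ A
11 ∈ C and 11 ∉ A, so 11 ∈ C △ A
11 ∈ C and 11 ∈ (C △ A), so 11 ∈ C ∪ (C △ A)
11 ∉ A and 11 ∈ B, so 11 ∉ A − B
11 ∉ A and 11 ∉ (A − B), so 11 ∉ A △ (A − B)
11 ∈ (C ∪ (C △ A)) and 11 ∉ (A △ (A − B)), so 11 ∈ (C ∪ (C △ A)) △ (A △ (A − B))
11 ∈ (B ∪ A) and 11 ∈ ((C ∪ (C △ A)) △ (A △ (A − B))), so 11 ∉ (B ∪ A) − ((C ∪ (C △ A)) △ (A △ (A − B)))

No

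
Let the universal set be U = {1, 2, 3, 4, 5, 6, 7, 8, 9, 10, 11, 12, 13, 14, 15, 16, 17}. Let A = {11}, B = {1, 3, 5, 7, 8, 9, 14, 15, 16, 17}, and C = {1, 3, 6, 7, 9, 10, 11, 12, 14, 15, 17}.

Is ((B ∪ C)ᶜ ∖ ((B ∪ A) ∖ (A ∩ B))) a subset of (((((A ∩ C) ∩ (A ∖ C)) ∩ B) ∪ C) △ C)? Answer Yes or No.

No

B ∪ C = {1, 3, 5, 6, 7, 8, 9, 10, 11, 12, 14, 15, 16, 17}
(B ∪ C)ᶜ = {2, 4, 13}
B ∪ A = {1, 3, 5, 7, 8, 9, 11, 14, 15, 16, 17}
A ∩ B = {}
(B ∪ A) ∖ (A ∩ B) = {1, 3, 5, 7, 8, 9, 11, 14, 15, 16, 17}
(B ∪ C)ᶜ ∖ ((B ∪ A) ∖ (A ∩ B)) = {2, 4, 13}
A ∩ C = {11}
A ∖ C = {}
(A ∩ C) ∩ (A ∖ C) = {}
((A ∩ C) ∩ (A ∖ C)) ∩ B = {}
(((A ∩ C) ∩ (A ∖ C)) ∩ B) ∪ C = {1, 3, 6, 7, 9, 10, 11, 12, 14, 15, 17}
((((A ∩ C) ∩ (A ∖ C)) ∩ B) ∪ C) △ C = {}
2 ∈ (B ∪ C)ᶜ ∖ ((B ∪ A) ∖ (A ∩ B)) but 2 ∉ ((((A ∩ C) ∩ (A ∖ C)) ∩ B) ∪ C) △ C, so the inclusion fails.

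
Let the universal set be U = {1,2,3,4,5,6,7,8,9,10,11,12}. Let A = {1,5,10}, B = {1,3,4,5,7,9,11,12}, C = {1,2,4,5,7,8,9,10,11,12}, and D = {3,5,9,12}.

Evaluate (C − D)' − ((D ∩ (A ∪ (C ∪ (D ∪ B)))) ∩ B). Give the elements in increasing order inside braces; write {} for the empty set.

C − D = {1,2,4,7,8,10,11}
(C − D)' = {3,5,6,9,12}
D ∪ B = {1,3,4,5,7,9,11,12}
C ∪ (D ∪ B) = {1,2,3,4,5,7,8,9,10,11,12}
A ∪ (C ∪ (D ∪ B)) = {1,2,3,4,5,7,8,9,10,11,12}
D ∩ (A ∪ (C ∪ (D ∪ B))) = {3,5,9,12}
(D ∩ (A ∪ (C ∪ (D ∪ B)))) ∩ B = {3,5,9,12}
(C − D)' − ((D ∩ (A ∪ (C ∪ (D ∪ B)))) ∩ B) = {6}

{6}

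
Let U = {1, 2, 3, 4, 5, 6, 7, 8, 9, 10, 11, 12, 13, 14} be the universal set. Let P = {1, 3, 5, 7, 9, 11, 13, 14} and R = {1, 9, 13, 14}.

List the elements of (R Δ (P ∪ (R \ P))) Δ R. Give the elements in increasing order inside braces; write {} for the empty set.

{1, 3, 5, 7, 9, 11, 13, 14}

R \ P = {}
P ∪ (R \ P) = {1, 3, 5, 7, 9, 11, 13, 14}
R Δ (P ∪ (R \ P)) = {3, 5, 7, 11}
(R Δ (P ∪ (R \ P))) Δ R = {1, 3, 5, 7, 9, 11, 13, 14}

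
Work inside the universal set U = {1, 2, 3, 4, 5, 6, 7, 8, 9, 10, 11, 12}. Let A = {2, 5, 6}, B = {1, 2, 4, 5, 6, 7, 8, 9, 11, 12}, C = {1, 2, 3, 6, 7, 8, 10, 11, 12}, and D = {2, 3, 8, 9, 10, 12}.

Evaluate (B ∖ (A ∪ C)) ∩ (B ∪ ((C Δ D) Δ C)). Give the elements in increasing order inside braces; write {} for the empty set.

A ∪ C = {1, 2, 3, 5, 6, 7, 8, 10, 11, 12}
B ∖ (A ∪ C) = {4, 9}
C Δ D = {1, 6, 7, 9, 11}
(C Δ D) Δ C = {2, 3, 8, 9, 10, 12}
B ∪ ((C Δ D) Δ C) = {1, 2, 3, 4, 5, 6, 7, 8, 9, 10, 11, 12}
(B ∖ (A ∪ C)) ∩ (B ∪ ((C Δ D) Δ C)) = {4, 9}

{4, 9}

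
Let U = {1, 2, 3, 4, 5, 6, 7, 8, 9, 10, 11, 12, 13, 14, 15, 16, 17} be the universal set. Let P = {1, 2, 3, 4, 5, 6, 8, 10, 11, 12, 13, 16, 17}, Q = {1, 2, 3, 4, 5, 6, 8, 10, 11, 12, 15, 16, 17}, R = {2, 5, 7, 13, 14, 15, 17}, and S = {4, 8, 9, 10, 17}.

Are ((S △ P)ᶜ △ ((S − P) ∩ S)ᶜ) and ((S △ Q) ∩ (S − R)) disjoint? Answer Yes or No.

S △ P = {1, 2, 3, 5, 6, 9, 11, 12, 13, 16}
(S △ P)ᶜ = {4, 7, 8, 10, 14, 15, 17}
S − P = {9}
(S − P) ∩ S = {9}
((S − P) ∩ S)ᶜ = {1, 2, 3, 4, 5, 6, 7, 8, 10, 11, 12, 13, 14, 15, 16, 17}
(S △ P)ᶜ △ ((S − P) ∩ S)ᶜ = {1, 2, 3, 5, 6, 11, 12, 13, 16}
S △ Q = {1, 2, 3, 5, 6, 9, 11, 12, 15, 16}
S − R = {4, 8, 9, 10}
(S △ Q) ∩ (S − R) = {9}
{1, 2, 3, 5, 6, 11, 12, 13, 16} and {9} share no elements.

Yes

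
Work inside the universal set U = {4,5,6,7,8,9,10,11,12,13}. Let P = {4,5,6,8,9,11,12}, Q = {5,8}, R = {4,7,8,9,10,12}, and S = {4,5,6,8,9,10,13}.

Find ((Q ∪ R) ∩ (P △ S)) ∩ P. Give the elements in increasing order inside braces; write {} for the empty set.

Q ∪ R = {4,5,7,8,9,10,12}
P △ S = {10,11,12,13}
(Q ∪ R) ∩ (P △ S) = {10,12}
((Q ∪ R) ∩ (P △ S)) ∩ P = {12}

{12}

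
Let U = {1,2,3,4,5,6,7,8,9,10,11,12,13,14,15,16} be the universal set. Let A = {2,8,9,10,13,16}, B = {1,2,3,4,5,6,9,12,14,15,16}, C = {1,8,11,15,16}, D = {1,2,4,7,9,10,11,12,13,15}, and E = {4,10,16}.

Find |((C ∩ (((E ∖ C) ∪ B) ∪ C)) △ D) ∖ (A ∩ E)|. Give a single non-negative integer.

E ∖ C = {4,10}
(E ∖ C) ∪ B = {1,2,3,4,5,6,9,10,12,14,15,16}
((E ∖ C) ∪ B) ∪ C = {1,2,3,4,5,6,8,9,10,11,12,14,15,16}
C ∩ (((E ∖ C) ∪ B) ∪ C) = {1,8,11,15,16}
(C ∩ (((E ∖ C) ∪ B) ∪ C)) △ D = {2,4,7,8,9,10,12,13,16}
A ∩ E = {10,16}
((C ∩ (((E ∖ C) ∪ B) ∪ C)) △ D) ∖ (A ∩ E) = {2,4,7,8,9,12,13}
|((C ∩ (((E ∖ C) ∪ B) ∪ C)) △ D) ∖ (A ∩ E)| = 7

7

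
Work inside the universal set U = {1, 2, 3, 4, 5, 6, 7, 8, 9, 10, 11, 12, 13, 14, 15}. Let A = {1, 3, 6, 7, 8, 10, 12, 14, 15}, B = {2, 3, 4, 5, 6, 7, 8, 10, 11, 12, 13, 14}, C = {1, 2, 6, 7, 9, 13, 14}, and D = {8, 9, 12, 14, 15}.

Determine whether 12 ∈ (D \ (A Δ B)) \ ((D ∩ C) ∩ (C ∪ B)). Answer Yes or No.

12 ∈ A and 12 ∈ B, so 12 ∉ A Δ B
12 ∈ D and 12 ∉ (A Δ B), so 12 ∈ D \ (A Δ B)
12 ∈ D and 12 ∉ C, so 12 ∉ D ∩ C
12 ∉ C and 12 ∈ B, so 12 ∈ C ∪ B
12 ∉ (D ∩ C) and 12 ∈ (C ∪ B), so 12 ∉ (D ∩ C) ∩ (C ∪ B)
12 ∈ (D \ (A Δ B)) and 12 ∉ ((D ∩ C) ∩ (C ∪ B)), so 12 ∈ (D \ (A Δ B)) \ ((D ∩ C) ∩ (C ∪ B))

Yes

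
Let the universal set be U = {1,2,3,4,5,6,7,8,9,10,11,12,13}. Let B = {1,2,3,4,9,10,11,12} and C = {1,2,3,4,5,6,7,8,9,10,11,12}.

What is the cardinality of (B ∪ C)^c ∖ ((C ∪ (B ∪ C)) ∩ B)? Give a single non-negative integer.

1

B ∪ C = {1,2,3,4,5,6,7,8,9,10,11,12}
(B ∪ C)^c = {13}
C ∪ (B ∪ C) = {1,2,3,4,5,6,7,8,9,10,11,12}
(C ∪ (B ∪ C)) ∩ B = {1,2,3,4,9,10,11,12}
(B ∪ C)^c ∖ ((C ∪ (B ∪ C)) ∩ B) = {13}
|(B ∪ C)^c ∖ ((C ∪ (B ∪ C)) ∩ B)| = 1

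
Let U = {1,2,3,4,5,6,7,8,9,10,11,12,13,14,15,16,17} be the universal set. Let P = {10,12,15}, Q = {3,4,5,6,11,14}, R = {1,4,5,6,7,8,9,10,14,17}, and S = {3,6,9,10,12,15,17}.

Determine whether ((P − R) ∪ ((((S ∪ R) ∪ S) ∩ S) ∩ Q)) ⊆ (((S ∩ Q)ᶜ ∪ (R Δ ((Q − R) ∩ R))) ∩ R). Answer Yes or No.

P − R = {12,15}
S ∪ R = {1,3,4,5,6,7,8,9,10,12,14,15,17}
(S ∪ R) ∪ S = {1,3,4,5,6,7,8,9,10,12,14,15,17}
((S ∪ R) ∪ S) ∩ S = {3,6,9,10,12,15,17}
(((S ∪ R) ∪ S) ∩ S) ∩ Q = {3,6}
(P − R) ∪ ((((S ∪ R) ∪ S) ∩ S) ∩ Q) = {3,6,12,15}
S ∩ Q = {3,6}
(S ∩ Q)ᶜ = {1,2,4,5,7,8,9,10,11,12,13,14,15,16,17}
Q − R = {3,11}
(Q − R) ∩ R = {}
R Δ ((Q − R) ∩ R) = {1,4,5,6,7,8,9,10,14,17}
(S ∩ Q)ᶜ ∪ (R Δ ((Q − R) ∩ R)) = {1,2,4,5,6,7,8,9,10,11,12,13,14,15,16,17}
((S ∩ Q)ᶜ ∪ (R Δ ((Q − R) ∩ R))) ∩ R = {1,4,5,6,7,8,9,10,14,17}
3 ∈ (P − R) ∪ ((((S ∪ R) ∪ S) ∩ S) ∩ Q) but 3 ∉ ((S ∩ Q)ᶜ ∪ (R Δ ((Q − R) ∩ R))) ∩ R, so the inclusion fails.

No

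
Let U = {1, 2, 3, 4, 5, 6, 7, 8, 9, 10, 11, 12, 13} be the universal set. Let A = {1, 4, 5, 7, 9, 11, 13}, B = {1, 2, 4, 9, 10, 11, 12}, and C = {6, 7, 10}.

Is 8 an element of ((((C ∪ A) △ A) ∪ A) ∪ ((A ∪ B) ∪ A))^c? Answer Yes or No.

8 ∉ C and 8 ∉ A, so 8 ∉ C ∪ A
8 ∉ (C ∪ A) and 8 ∉ A, so 8 ∉ (C ∪ A) △ A
8 ∉ ((C ∪ A) △ A) and 8 ∉ A, so 8 ∉ ((C ∪ A) △ A) ∪ A
8 ∉ A and 8 ∉ B, so 8 ∉ A ∪ B
8 ∉ (A ∪ B) and 8 ∉ A, so 8 ∉ (A ∪ B) ∪ A
8 ∉ (((C ∪ A) △ A) ∪ A) and 8 ∉ ((A ∪ B) ∪ A), so 8 ∉ (((C ∪ A) △ A) ∪ A) ∪ ((A ∪ B) ∪ A)
8 ∈ ((((C ∪ A) △ A) ∪ A) ∪ ((A ∪ B) ∪ A))^c since 8 ∉ ((((C ∪ A) △ A) ∪ A) ∪ ((A ∪ B) ∪ A))

Yes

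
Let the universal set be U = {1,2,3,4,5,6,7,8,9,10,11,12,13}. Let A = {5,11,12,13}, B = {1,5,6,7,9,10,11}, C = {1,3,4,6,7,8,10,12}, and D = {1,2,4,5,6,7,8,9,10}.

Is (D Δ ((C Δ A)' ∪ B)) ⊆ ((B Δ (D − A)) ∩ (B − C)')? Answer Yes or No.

C Δ A = {1,3,4,5,6,7,8,10,11,13}
(C Δ A)' = {2,9,12}
(C Δ A)' ∪ B = {1,2,5,6,7,9,10,11,12}
D Δ ((C Δ A)' ∪ B) = {4,8,11,12}
D − A = {1,2,4,6,7,8,9,10}
B Δ (D − A) = {2,4,5,8,11}
B − C = {5,9,11}
(B − C)' = {1,2,3,4,6,7,8,10,12,13}
(B Δ (D − A)) ∩ (B − C)' = {2,4,8}
11 ∈ D Δ ((C Δ A)' ∪ B) but 11 ∉ (B Δ (D − A)) ∩ (B − C)', so the inclusion fails.

No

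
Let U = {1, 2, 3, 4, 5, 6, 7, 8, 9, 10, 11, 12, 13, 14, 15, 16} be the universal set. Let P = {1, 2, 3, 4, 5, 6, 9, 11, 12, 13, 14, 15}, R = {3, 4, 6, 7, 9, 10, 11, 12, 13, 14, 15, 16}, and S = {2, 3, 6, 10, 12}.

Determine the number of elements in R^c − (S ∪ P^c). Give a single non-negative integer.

R^c = {1, 2, 5, 8}
P^c = {7, 8, 10, 16}
S ∪ P^c = {2, 3, 6, 7, 8, 10, 12, 16}
R^c − (S ∪ P^c) = {1, 5}
|R^c − (S ∪ P^c)| = 2

2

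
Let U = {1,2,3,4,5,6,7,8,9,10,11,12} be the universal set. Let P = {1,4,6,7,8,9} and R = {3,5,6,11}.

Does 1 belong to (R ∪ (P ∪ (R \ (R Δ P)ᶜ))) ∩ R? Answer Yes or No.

No

1 ∉ R and 1 ∈ P, so 1 ∈ R Δ P
1 ∉ (R Δ P)ᶜ since 1 ∈ (R Δ P)
1 ∉ R and 1 ∉ (R Δ P)ᶜ, so 1 ∉ R \ (R Δ P)ᶜ
1 ∈ P and 1 ∉ (R \ (R Δ P)ᶜ), so 1 ∈ P ∪ (R \ (R Δ P)ᶜ)
1 ∉ R and 1 ∈ (P ∪ (R \ (R Δ P)ᶜ)), so 1 ∈ R ∪ (P ∪ (R \ (R Δ P)ᶜ))
1 ∈ (R ∪ (P ∪ (R \ (R Δ P)ᶜ))) and 1 ∉ R, so 1 ∉ (R ∪ (P ∪ (R \ (R Δ P)ᶜ))) ∩ R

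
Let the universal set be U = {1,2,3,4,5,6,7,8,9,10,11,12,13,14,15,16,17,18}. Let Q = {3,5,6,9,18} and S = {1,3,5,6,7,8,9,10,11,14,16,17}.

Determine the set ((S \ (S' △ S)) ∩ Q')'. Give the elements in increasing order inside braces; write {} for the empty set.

S' = {2,4,12,13,15,18}
S' △ S = {1,2,3,4,5,6,7,8,9,10,11,12,13,14,15,16,17,18}
S \ (S' △ S) = {}
Q' = {1,2,4,7,8,10,11,12,13,14,15,16,17}
(S \ (S' △ S)) ∩ Q' = {}
((S \ (S' △ S)) ∩ Q')' = {1,2,3,4,5,6,7,8,9,10,11,12,13,14,15,16,17,18}

{1,2,3,4,5,6,7,8,9,10,11,12,13,14,15,16,17,18}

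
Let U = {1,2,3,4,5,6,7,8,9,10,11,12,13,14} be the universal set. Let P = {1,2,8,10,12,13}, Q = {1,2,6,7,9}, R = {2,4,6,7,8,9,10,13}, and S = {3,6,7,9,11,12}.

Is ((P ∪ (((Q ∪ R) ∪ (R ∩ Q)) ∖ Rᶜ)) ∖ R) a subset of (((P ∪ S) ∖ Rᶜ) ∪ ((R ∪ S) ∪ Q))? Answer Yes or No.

Yes

Q ∪ R = {1,2,4,6,7,8,9,10,13}
R ∩ Q = {2,6,7,9}
(Q ∪ R) ∪ (R ∩ Q) = {1,2,4,6,7,8,9,10,13}
Rᶜ = {1,3,5,11,12,14}
((Q ∪ R) ∪ (R ∩ Q)) ∖ Rᶜ = {2,4,6,7,8,9,10,13}
P ∪ (((Q ∪ R) ∪ (R ∩ Q)) ∖ Rᶜ) = {1,2,4,6,7,8,9,10,12,13}
(P ∪ (((Q ∪ R) ∪ (R ∩ Q)) ∖ Rᶜ)) ∖ R = {1,12}
P ∪ S = {1,2,3,6,7,8,9,10,11,12,13}
(P ∪ S) ∖ Rᶜ = {2,6,7,8,9,10,13}
R ∪ S = {2,3,4,6,7,8,9,10,11,12,13}
(R ∪ S) ∪ Q = {1,2,3,4,6,7,8,9,10,11,12,13}
((P ∪ S) ∖ Rᶜ) ∪ ((R ∪ S) ∪ Q) = {1,2,3,4,6,7,8,9,10,11,12,13}
Every element of {1,12} is in {1,2,3,4,6,7,8,9,10,11,12,13}, so (P ∪ (((Q ∪ R) ∪ (R ∩ Q)) ∖ Rᶜ)) ∖ R ⊆ ((P ∪ S) ∖ Rᶜ) ∪ ((R ∪ S) ∪ Q).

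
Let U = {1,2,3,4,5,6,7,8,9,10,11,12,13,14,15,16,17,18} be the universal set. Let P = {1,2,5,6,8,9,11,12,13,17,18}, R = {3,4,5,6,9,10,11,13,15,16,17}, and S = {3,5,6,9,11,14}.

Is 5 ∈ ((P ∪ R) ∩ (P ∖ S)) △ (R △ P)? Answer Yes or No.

No

5 ∈ P and 5 ∈ R, so 5 ∈ P ∪ R
5 ∈ P and 5 ∈ S, so 5 ∉ P ∖ S
5 ∈ (P ∪ R) and 5 ∉ (P ∖ S), so 5 ∉ (P ∪ R) ∩ (P ∖ S)
5 ∈ R and 5 ∈ P, so 5 ∉ R △ P
5 ∉ ((P ∪ R) ∩ (P ∖ S)) and 5 ∉ (R △ P), so 5 ∉ ((P ∪ R) ∩ (P ∖ S)) △ (R △ P)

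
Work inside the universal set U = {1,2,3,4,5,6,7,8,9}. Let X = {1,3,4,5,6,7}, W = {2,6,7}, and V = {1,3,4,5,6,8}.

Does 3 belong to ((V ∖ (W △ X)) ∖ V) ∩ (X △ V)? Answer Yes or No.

3 ∉ W and 3 ∈ X, so 3 ∈ W △ X
3 ∈ V and 3 ∈ (W △ X), so 3 ∉ V ∖ (W △ X)
3 ∉ (V ∖ (W △ X)) and 3 ∈ V, so 3 ∉ (V ∖ (W △ X)) ∖ V
3 ∈ X and 3 ∈ V, so 3 ∉ X △ V
3 ∉ ((V ∖ (W △ X)) ∖ V) and 3 ∉ (X △ V), so 3 ∉ ((V ∖ (W △ X)) ∖ V) ∩ (X △ V)

No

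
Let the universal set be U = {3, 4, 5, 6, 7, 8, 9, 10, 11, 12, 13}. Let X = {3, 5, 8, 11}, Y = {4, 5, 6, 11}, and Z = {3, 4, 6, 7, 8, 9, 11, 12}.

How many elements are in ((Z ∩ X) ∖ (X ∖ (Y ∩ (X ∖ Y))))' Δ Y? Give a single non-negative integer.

7

Z ∩ X = {3, 8, 11}
X ∖ Y = {3, 8}
Y ∩ (X ∖ Y) = {}
X ∖ (Y ∩ (X ∖ Y)) = {3, 5, 8, 11}
(Z ∩ X) ∖ (X ∖ (Y ∩ (X ∖ Y))) = {}
((Z ∩ X) ∖ (X ∖ (Y ∩ (X ∖ Y))))' = {3, 4, 5, 6, 7, 8, 9, 10, 11, 12, 13}
((Z ∩ X) ∖ (X ∖ (Y ∩ (X ∖ Y))))' Δ Y = {3, 7, 8, 9, 10, 12, 13}
|((Z ∩ X) ∖ (X ∖ (Y ∩ (X ∖ Y))))' Δ Y| = 7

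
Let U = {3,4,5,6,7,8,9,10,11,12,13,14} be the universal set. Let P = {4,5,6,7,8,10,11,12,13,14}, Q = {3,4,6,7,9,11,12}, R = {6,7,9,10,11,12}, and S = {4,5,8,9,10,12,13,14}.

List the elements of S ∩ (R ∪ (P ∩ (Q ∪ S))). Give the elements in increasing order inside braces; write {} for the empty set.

Q ∪ S = {3,4,5,6,7,8,9,10,11,12,13,14}
P ∩ (Q ∪ S) = {4,5,6,7,8,10,11,12,13,14}
R ∪ (P ∩ (Q ∪ S)) = {4,5,6,7,8,9,10,11,12,13,14}
S ∩ (R ∪ (P ∩ (Q ∪ S))) = {4,5,8,9,10,12,13,14}

{4,5,8,9,10,12,13,14}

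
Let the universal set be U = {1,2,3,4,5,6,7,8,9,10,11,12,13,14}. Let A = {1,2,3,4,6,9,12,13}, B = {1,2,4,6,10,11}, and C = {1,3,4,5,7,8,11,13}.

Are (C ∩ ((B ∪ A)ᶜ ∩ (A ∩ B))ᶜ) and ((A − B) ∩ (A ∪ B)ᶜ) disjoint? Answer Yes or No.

B ∪ A = {1,2,3,4,6,9,10,11,12,13}
(B ∪ A)ᶜ = {5,7,8,14}
A ∩ B = {1,2,4,6}
(B ∪ A)ᶜ ∩ (A ∩ B) = {}
((B ∪ A)ᶜ ∩ (A ∩ B))ᶜ = {1,2,3,4,5,6,7,8,9,10,11,12,13,14}
C ∩ ((B ∪ A)ᶜ ∩ (A ∩ B))ᶜ = {1,3,4,5,7,8,11,13}
A − B = {3,9,12,13}
A ∪ B = {1,2,3,4,6,9,10,11,12,13}
(A ∪ B)ᶜ = {5,7,8,14}
(A − B) ∩ (A ∪ B)ᶜ = {}
{1,3,4,5,7,8,11,13} and {} share no elements.

Yes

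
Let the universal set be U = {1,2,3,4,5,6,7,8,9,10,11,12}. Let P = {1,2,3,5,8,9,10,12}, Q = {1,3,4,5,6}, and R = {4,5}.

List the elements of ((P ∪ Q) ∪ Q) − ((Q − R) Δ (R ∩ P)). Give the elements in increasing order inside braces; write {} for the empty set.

{2,4,8,9,10,12}

P ∪ Q = {1,2,3,4,5,6,8,9,10,12}
(P ∪ Q) ∪ Q = {1,2,3,4,5,6,8,9,10,12}
Q − R = {1,3,6}
R ∩ P = {5}
(Q − R) Δ (R ∩ P) = {1,3,5,6}
((P ∪ Q) ∪ Q) − ((Q − R) Δ (R ∩ P)) = {2,4,8,9,10,12}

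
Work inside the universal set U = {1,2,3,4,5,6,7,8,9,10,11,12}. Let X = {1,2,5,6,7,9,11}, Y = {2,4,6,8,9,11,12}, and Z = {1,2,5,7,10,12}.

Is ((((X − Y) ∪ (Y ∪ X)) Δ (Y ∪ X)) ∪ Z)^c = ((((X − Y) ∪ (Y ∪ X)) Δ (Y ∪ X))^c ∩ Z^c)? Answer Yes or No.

Yes

X − Y = {1,5,7}
Y ∪ X = {1,2,4,5,6,7,8,9,11,12}
(X − Y) ∪ (Y ∪ X) = {1,2,4,5,6,7,8,9,11,12}
((X − Y) ∪ (Y ∪ X)) Δ (Y ∪ X) = {}
(((X − Y) ∪ (Y ∪ X)) Δ (Y ∪ X)) ∪ Z = {1,2,5,7,10,12}
((((X − Y) ∪ (Y ∪ X)) Δ (Y ∪ X)) ∪ Z)^c = {3,4,6,8,9,11}
(((X − Y) ∪ (Y ∪ X)) Δ (Y ∪ X))^c = {1,2,3,4,5,6,7,8,9,10,11,12}
Z^c = {3,4,6,8,9,11}
(((X − Y) ∪ (Y ∪ X)) Δ (Y ∪ X))^c ∩ Z^c = {3,4,6,8,9,11}
Both equal {3,4,6,8,9,11}, so ((((X − Y) ∪ (Y ∪ X)) Δ (Y ∪ X)) ∪ Z)^c = (((X − Y) ∪ (Y ∪ X)) Δ (Y ∪ X))^c ∩ Z^c.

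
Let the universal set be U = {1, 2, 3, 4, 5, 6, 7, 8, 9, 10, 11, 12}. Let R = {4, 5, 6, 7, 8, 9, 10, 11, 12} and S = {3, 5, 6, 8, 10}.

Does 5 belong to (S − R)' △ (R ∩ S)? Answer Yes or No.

5 ∈ S and 5 ∈ R, so 5 ∉ S − R
5 ∈ (S − R)' since 5 ∉ (S − R)
5 ∈ R and 5 ∈ S, so 5 ∈ R ∩ S
5 ∈ (S − R)' and 5 ∈ (R ∩ S), so 5 ∉ (S − R)' △ (R ∩ S)

No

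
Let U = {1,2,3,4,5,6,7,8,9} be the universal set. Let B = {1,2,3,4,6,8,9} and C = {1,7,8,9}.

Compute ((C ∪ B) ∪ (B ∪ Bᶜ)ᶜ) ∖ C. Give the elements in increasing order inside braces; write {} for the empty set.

{2,3,4,6}

C ∪ B = {1,2,3,4,6,7,8,9}
Bᶜ = {5,7}
B ∪ Bᶜ = {1,2,3,4,5,6,7,8,9}
(B ∪ Bᶜ)ᶜ = {}
(C ∪ B) ∪ (B ∪ Bᶜ)ᶜ = {1,2,3,4,6,7,8,9}
((C ∪ B) ∪ (B ∪ Bᶜ)ᶜ) ∖ C = {2,3,4,6}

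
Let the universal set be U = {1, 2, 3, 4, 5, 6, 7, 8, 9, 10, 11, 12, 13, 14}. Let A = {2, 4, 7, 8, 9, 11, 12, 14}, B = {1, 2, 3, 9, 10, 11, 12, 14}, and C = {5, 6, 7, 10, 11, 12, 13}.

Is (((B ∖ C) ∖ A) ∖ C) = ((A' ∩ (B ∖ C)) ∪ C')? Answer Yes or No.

B ∖ C = {1, 2, 3, 9, 14}
(B ∖ C) ∖ A = {1, 3}
((B ∖ C) ∖ A) ∖ C = {1, 3}
A' = {1, 3, 5, 6, 10, 13}
A' ∩ (B ∖ C) = {1, 3}
C' = {1, 2, 3, 4, 8, 9, 14}
(A' ∩ (B ∖ C)) ∪ C' = {1, 2, 3, 4, 8, 9, 14}
2 ∈ (A' ∩ (B ∖ C)) ∪ C' but 2 ∉ ((B ∖ C) ∖ A) ∖ C, so they differ.

No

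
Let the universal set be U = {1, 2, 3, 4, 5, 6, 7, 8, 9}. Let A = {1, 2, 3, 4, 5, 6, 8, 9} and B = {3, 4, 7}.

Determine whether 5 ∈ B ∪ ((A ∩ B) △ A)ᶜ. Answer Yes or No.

5 ∈ A and 5 ∉ B, so 5 ∉ A ∩ B
5 ∉ (A ∩ B) and 5 ∈ A, so 5 ∈ (A ∩ B) △ A
5 ∉ ((A ∩ B) △ A)ᶜ since 5 ∈ ((A ∩ B) △ A)
5 ∉ B and 5 ∉ ((A ∩ B) △ A)ᶜ, so 5 ∉ B ∪ ((A ∩ B) △ A)ᶜ

No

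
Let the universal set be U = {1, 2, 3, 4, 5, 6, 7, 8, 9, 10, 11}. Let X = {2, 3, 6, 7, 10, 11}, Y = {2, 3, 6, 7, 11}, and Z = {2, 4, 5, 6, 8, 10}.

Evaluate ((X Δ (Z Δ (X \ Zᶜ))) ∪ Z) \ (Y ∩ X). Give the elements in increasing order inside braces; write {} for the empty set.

Zᶜ = {1, 3, 7, 9, 11}
X \ Zᶜ = {2, 6, 10}
Z Δ (X \ Zᶜ) = {4, 5, 8}
X Δ (Z Δ (X \ Zᶜ)) = {2, 3, 4, 5, 6, 7, 8, 10, 11}
(X Δ (Z Δ (X \ Zᶜ))) ∪ Z = {2, 3, 4, 5, 6, 7, 8, 10, 11}
Y ∩ X = {2, 3, 6, 7, 11}
((X Δ (Z Δ (X \ Zᶜ))) ∪ Z) \ (Y ∩ X) = {4, 5, 8, 10}

{4, 5, 8, 10}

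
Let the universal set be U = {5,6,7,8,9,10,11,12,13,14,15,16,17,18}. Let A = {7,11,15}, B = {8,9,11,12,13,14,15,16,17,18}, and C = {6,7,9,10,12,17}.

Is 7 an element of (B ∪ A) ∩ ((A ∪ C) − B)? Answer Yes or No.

7 ∉ B and 7 ∈ A, so 7 ∈ B ∪ A
7 ∈ A and 7 ∈ C, so 7 ∈ A ∪ C
7 ∈ (A ∪ C) and 7 ∉ B, so 7 ∈ (A ∪ C) − B
7 ∈ (B ∪ A) and 7 ∈ ((A ∪ C) − B), so 7 ∈ (B ∪ A) ∩ ((A ∪ C) − B)

Yes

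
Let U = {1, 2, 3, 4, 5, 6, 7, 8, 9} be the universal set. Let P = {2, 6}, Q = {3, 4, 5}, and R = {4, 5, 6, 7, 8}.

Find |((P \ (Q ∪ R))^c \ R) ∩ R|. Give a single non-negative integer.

Q ∪ R = {3, 4, 5, 6, 7, 8}
P \ (Q ∪ R) = {2}
(P \ (Q ∪ R))^c = {1, 3, 4, 5, 6, 7, 8, 9}
(P \ (Q ∪ R))^c \ R = {1, 3, 9}
((P \ (Q ∪ R))^c \ R) ∩ R = {}
|((P \ (Q ∪ R))^c \ R) ∩ R| = 0

0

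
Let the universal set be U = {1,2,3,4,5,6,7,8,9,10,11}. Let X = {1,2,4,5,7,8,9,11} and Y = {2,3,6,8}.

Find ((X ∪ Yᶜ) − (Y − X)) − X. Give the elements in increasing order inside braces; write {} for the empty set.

{10}

Yᶜ = {1,4,5,7,9,10,11}
X ∪ Yᶜ = {1,2,4,5,7,8,9,10,11}
Y − X = {3,6}
(X ∪ Yᶜ) − (Y − X) = {1,2,4,5,7,8,9,10,11}
((X ∪ Yᶜ) − (Y − X)) − X = {10}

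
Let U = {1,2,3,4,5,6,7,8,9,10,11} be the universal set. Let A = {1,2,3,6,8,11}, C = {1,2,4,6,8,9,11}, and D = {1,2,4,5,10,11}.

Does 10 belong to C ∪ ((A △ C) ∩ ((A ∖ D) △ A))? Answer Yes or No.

10 ∉ A and 10 ∉ C, so 10 ∉ A △ C
10 ∉ A and 10 ∈ D, so 10 ∉ A ∖ D
10 ∉ (A ∖ D) and 10 ∉ A, so 10 ∉ (A ∖ D) △ A
10 ∉ (A △ C) and 10 ∉ ((A ∖ D) △ A), so 10 ∉ (A △ C) ∩ ((A ∖ D) △ A)
10 ∉ C and 10 ∉ ((A △ C) ∩ ((A ∖ D) △ A)), so 10 ∉ C ∪ ((A △ C) ∩ ((A ∖ D) △ A))

No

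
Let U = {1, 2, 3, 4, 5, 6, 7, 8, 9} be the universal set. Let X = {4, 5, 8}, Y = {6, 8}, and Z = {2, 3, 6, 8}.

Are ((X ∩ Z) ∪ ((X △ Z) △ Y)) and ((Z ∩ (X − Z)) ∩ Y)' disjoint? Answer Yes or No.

No

X ∩ Z = {8}
X △ Z = {2, 3, 4, 5, 6}
(X △ Z) △ Y = {2, 3, 4, 5, 8}
(X ∩ Z) ∪ ((X △ Z) △ Y) = {2, 3, 4, 5, 8}
X − Z = {4, 5}
Z ∩ (X − Z) = {}
(Z ∩ (X − Z)) ∩ Y = {}
((Z ∩ (X − Z)) ∩ Y)' = {1, 2, 3, 4, 5, 6, 7, 8, 9}
2 lies in both, so they are not disjoint.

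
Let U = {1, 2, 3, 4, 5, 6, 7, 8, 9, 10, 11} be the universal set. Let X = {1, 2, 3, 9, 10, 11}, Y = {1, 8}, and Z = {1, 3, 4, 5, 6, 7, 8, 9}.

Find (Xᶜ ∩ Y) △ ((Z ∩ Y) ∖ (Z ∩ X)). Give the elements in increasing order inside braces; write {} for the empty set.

Xᶜ = {4, 5, 6, 7, 8}
Xᶜ ∩ Y = {8}
Z ∩ Y = {1, 8}
Z ∩ X = {1, 3, 9}
(Z ∩ Y) ∖ (Z ∩ X) = {8}
(Xᶜ ∩ Y) △ ((Z ∩ Y) ∖ (Z ∩ X)) = {}

{}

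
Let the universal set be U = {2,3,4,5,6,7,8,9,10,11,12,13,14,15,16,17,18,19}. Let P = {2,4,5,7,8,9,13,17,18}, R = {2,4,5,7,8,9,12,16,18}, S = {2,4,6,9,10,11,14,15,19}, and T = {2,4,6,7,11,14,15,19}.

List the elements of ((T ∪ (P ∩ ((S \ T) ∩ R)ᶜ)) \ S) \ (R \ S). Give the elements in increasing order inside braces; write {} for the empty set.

{13,17}

S \ T = {9,10}
(S \ T) ∩ R = {9}
((S \ T) ∩ R)ᶜ = {2,3,4,5,6,7,8,10,11,12,13,14,15,16,17,18,19}
P ∩ ((S \ T) ∩ R)ᶜ = {2,4,5,7,8,13,17,18}
T ∪ (P ∩ ((S \ T) ∩ R)ᶜ) = {2,4,5,6,7,8,11,13,14,15,17,18,19}
(T ∪ (P ∩ ((S \ T) ∩ R)ᶜ)) \ S = {5,7,8,13,17,18}
R \ S = {5,7,8,12,16,18}
((T ∪ (P ∩ ((S \ T) ∩ R)ᶜ)) \ S) \ (R \ S) = {13,17}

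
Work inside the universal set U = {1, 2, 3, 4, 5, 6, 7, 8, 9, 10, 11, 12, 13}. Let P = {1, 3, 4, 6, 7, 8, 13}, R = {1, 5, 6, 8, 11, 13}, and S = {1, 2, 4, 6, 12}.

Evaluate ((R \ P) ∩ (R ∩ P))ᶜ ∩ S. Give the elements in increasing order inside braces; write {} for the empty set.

R \ P = {5, 11}
R ∩ P = {1, 6, 8, 13}
(R \ P) ∩ (R ∩ P) = {}
((R \ P) ∩ (R ∩ P))ᶜ = {1, 2, 3, 4, 5, 6, 7, 8, 9, 10, 11, 12, 13}
((R \ P) ∩ (R ∩ P))ᶜ ∩ S = {1, 2, 4, 6, 12}

{1, 2, 4, 6, 12}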